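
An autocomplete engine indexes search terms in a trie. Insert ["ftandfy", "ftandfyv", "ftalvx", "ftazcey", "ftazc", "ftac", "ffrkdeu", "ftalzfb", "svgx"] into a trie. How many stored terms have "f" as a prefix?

Filter for entries beginning with "f":
Matches: "ffrkdeu", "ftac", "ftalvx", "ftalzfb", "ftandfy", "ftandfyv", "ftazc", "ftazcey"
Count: 8

8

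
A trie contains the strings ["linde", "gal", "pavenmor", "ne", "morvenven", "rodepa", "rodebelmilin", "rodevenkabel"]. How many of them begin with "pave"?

1

Traverse to the node for "pave", then collect every word in that subtree.
Matches: "pavenmor"
Count: 1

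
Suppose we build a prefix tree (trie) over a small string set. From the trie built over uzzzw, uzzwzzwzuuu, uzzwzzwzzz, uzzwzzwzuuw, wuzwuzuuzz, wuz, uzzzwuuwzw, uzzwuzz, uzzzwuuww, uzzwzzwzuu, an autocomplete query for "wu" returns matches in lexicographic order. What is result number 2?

Filter for "wu…" and sort: "wuz", "wuzwuzuuzz"
Position 2: wuzwuzuuzz

wuzwuzuuzz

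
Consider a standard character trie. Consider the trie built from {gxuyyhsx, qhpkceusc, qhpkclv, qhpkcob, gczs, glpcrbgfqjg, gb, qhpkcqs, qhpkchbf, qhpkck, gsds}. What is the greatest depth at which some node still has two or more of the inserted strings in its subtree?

5

Equivalently: take the maximum, over all pairs, of their longest common prefix length.
e.g. "qhpkceusc" and "qhpkchbf" share the prefix "qhpkc" of length 5; no pair shares a longer one.
Longest shared-prefix length: 5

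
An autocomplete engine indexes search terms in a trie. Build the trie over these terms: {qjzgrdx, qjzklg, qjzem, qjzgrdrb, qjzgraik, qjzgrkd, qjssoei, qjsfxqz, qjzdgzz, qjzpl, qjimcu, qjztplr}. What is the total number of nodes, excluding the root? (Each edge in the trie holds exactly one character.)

For each word, the new-node count is its length minus the longest prefix already in the trie:
  "qjzgrdx" → 7 new (q, j, z, g, r, d, x)
  "qjzklg" → prefix "qjz" already present; 3 new (k, l, g)
  "qjzem" → prefix "qjz" already present; 2 new (e, m)
  "qjzgrdrb" → prefix "qjzgrd" already present; 2 new (r, b)
  "qjzgraik" → prefix "qjzgr" already present; 3 new (a, i, k)
  "qjzgrkd" → prefix "qjzgr" already present; 2 new (k, d)
  "qjssoei" → prefix "qj" already present; 5 new (s, s, o, e, i)
  "qjsfxqz" → prefix "qjs" already present; 4 new (f, x, q, z)
  "qjzdgzz" → prefix "qjz" already present; 4 new (d, g, z, z)
  "qjzpl" → prefix "qjz" already present; 2 new (p, l)
  "qjimcu" → prefix "qj" already present; 4 new (i, m, c, u)
  "qjztplr" → prefix "qjz" already present; 4 new (t, p, l, r)
Total nodes = 7 + 3 + 2 + 2 + 3 + 2 + 5 + 4 + 4 + 2 + 4 + 4 = 42

42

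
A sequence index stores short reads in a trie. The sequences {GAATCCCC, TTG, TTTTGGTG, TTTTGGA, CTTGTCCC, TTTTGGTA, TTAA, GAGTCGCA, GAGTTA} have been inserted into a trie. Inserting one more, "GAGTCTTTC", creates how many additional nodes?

The longest prefix of "GAGTCTTTC" already in the trie is "GAGTC" (length 5).
So 9 − 5 = 4 new nodes.

4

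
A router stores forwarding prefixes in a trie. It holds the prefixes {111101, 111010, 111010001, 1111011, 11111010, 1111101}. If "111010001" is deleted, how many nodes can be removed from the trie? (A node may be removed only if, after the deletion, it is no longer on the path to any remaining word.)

3

After clearing the end-marker at "111010001", prune upward until reaching a node still needed by another word.
The suffix "001" (3 nodes) is used only by "111010001"; "111010" is itself a stored word, so pruning stops there.
Nodes removed: 3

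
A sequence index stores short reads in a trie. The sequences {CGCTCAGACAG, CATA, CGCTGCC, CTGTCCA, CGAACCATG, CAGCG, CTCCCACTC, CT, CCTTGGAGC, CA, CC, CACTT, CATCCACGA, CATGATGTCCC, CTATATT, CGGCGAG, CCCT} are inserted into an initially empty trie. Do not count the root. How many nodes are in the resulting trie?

Count nodes per top-level branch (shared prefixes stored once):
  'C'-branch (CA, CACTT, CAGCG, CATA, CATCCACGA, CATGATGTCCC, CC, CCCT, CCTTGGAGC, CGAACCATG, CGCTCAGACAG, CGCTGCC, CGGCGAG, CT, CTATATT, CTCCCACTC, CTGTCCA): 77 nodes
Sum: 77

77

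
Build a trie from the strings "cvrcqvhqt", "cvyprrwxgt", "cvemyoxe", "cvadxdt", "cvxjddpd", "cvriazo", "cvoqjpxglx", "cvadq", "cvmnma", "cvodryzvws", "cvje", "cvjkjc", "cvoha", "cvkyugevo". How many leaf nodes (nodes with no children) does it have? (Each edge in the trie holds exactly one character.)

14

Leaves are exactly the stored words that no other stored word extends.
Those words: "cvadq", "cvadxdt", "cvemyoxe", "cvje", "cvjkjc", "cvkyugevo", "cvmnma", "cvodryzvws", "cvoha", "cvoqjpxglx", "cvrcqvhqt", "cvriazo", "cvxjddpd", "cvyprrwxgt"
Leaf count: 14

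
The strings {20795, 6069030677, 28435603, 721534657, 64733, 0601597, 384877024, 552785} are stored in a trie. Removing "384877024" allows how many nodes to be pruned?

9

After clearing the end-marker at "384877024", prune upward until reaching a node still needed by another word.
No other word shares any prefix with "384877024", so all 9 of its nodes go.
Nodes removed: 9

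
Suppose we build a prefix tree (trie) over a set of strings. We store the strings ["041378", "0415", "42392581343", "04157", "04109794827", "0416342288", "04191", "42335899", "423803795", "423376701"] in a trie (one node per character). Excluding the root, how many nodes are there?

Trace insertions, counting only characters that open a new branch:
  "041378" → 6 new (0, 4, 1, 3, 7, 8)
  "0415" → prefix "041" already present; 1 new (5)
  "42392581343" → 11 new (4, 2, 3, 9, 2, 5, 8, 1, 3, 4, 3)
  "04157" → prefix "0415" already present; 1 new (7)
  "04109794827" → prefix "041" already present; 8 new (0, 9, 7, 9, 4, 8, 2, 7)
  "0416342288" → prefix "041" already present; 7 new (6, 3, 4, 2, 2, 8, 8)
  "04191" → prefix "041" already present; 2 new (9, 1)
  "42335899" → prefix "423" already present; 5 new (3, 5, 8, 9, 9)
  "423803795" → prefix "423" already present; 6 new (8, 0, 3, 7, 9, 5)
  "423376701" → prefix "4233" already present; 5 new (7, 6, 7, 0, 1)
Total nodes = 6 + 1 + 11 + 1 + 8 + 7 + 2 + 5 + 6 + 5 = 52

52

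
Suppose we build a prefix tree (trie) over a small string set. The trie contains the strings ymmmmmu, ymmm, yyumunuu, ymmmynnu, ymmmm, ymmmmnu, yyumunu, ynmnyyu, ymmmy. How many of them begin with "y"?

Traverse to the node for "y", then collect every word in that subtree.
Words under "y": ymmm, ymmmm, ymmmmmu, ymmmmnu, ymmmy, ymmmynnu, ynmnyyu, yyumunu, yyumunuu
Count: 9

9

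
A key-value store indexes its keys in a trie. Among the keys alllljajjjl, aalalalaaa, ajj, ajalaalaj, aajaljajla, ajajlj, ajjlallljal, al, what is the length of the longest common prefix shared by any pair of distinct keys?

3

Look for the deepest trie node that still has at least two words in its subtree.
"ajajlj" and "ajalaalaj" agree on "aja" (3 characters) before diverging; nothing deeper is shared.
Longest shared-prefix length: 3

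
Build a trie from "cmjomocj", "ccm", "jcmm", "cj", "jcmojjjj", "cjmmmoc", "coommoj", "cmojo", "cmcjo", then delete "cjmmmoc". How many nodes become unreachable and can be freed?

5

After clearing the end-marker at "cjmmmoc", prune upward until reaching a node still needed by another word.
The suffix "mmmoc" (5 nodes) is used only by "cjmmmoc"; "cj" is itself a stored word, so pruning stops there.
Nodes removed: 5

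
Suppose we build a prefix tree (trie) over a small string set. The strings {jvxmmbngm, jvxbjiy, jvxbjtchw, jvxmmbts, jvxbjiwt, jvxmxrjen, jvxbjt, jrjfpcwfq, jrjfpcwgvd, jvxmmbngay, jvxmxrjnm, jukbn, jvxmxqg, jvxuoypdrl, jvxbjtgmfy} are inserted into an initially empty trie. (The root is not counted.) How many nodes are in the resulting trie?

For each word, the new-node count is its length minus the longest prefix already in the trie:
  "jvxmmbngm" → 9 new (j, v, x, m, m, b, n, g, m)
  "jvxbjiy" → prefix "jvx" already present; 4 new (b, j, i, y)
  "jvxbjtchw" → prefix "jvxbj" already present; 4 new (t, c, h, w)
  "jvxmmbts" → prefix "jvxmmb" already present; 2 new (t, s)
  "jvxbjiwt" → prefix "jvxbji" already present; 2 new (w, t)
  "jvxmxrjen" → prefix "jvxm" already present; 5 new (x, r, j, e, n)
  "jvxbjt" → prefix "jvxbjt" already present; 0 new (none)
  "jrjfpcwfq" → prefix "j" already present; 8 new (r, j, f, p, c, w, f, q)
  "jrjfpcwgvd" → prefix "jrjfpcw" already present; 3 new (g, v, d)
  "jvxmmbngay" → prefix "jvxmmbng" already present; 2 new (a, y)
  "jvxmxrjnm" → prefix "jvxmxrj" already present; 2 new (n, m)
  "jukbn" → prefix "j" already present; 4 new (u, k, b, n)
  "jvxmxqg" → prefix "jvxmx" already present; 2 new (q, g)
  "jvxuoypdrl" → prefix "jvx" already present; 7 new (u, o, y, p, d, r, l)
  "jvxbjtgmfy" → prefix "jvxbjt" already present; 4 new (g, m, f, y)
Total nodes = 9 + 4 + 4 + 2 + 2 + 5 + 0 + 8 + 3 + 2 + 2 + 4 + 2 + 7 + 4 = 58

58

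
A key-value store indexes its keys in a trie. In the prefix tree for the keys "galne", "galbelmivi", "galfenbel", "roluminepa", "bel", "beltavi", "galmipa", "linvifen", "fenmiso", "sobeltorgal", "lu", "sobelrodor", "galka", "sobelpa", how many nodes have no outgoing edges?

13

Leaves are exactly the stored words that no other stored word extends.
Those words: "beltavi", "fenmiso", "galbelmivi", "galfenbel", "galka", "galmipa", "galne", "linvifen", "lu", "roluminepa", "sobelpa", "sobelrodor", "sobeltorgal"
Leaf count: 13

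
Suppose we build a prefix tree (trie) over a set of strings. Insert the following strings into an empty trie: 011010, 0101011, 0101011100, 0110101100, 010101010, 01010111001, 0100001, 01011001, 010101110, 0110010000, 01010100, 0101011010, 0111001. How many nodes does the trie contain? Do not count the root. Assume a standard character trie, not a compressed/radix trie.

44

For each word, the new-node count is its length minus the longest prefix already in the trie:
  "011010" → 6 new (0, 1, 1, 0, 1, 0)
  "0101011" → prefix "01" already present; 5 new (0, 1, 0, 1, 1)
  "0101011100" → prefix "0101011" already present; 3 new (1, 0, 0)
  "0110101100" → prefix "011010" already present; 4 new (1, 1, 0, 0)
  "010101010" → prefix "010101" already present; 3 new (0, 1, 0)
  "01010111001" → prefix "0101011100" already present; 1 new (1)
  "0100001" → prefix "010" already present; 4 new (0, 0, 0, 1)
  "01011001" → prefix "0101" already present; 4 new (1, 0, 0, 1)
  "010101110" → prefix "010101110" already present; 0 new (none)
  "0110010000" → prefix "0110" already present; 6 new (0, 1, 0, 0, 0, 0)
  "01010100" → prefix "0101010" already present; 1 new (0)
  "0101011010" → prefix "0101011" already present; 3 new (0, 1, 0)
  "0111001" → prefix "011" already present; 4 new (1, 0, 0, 1)
Total nodes = 6 + 5 + 3 + 4 + 3 + 1 + 4 + 4 + 0 + 6 + 1 + 3 + 4 = 44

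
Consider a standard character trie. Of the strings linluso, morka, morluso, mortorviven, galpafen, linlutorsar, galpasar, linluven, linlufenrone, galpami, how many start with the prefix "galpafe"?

Walk to "galpafe"; the words in its subtree are exactly those with that prefix.
Matches: "galpafen"
Count: 1

1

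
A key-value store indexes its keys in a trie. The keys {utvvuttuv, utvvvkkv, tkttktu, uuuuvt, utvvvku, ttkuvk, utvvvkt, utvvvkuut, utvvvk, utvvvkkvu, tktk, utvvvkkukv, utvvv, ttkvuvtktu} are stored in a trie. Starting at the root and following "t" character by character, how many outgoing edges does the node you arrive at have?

2

Follow the path "t" to its node, then look at its outgoing edges.
Characters that immediately follow "t" among the stored strings: {k, t}.
That node has 2 child edges.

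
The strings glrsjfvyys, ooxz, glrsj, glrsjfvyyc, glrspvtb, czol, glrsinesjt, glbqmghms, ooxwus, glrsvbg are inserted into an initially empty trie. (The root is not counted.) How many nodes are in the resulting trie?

42

For each word, the new-node count is its length minus the longest prefix already in the trie:
  "glrsjfvyys" → 10 new (g, l, r, s, j, f, v, y, y, s)
  "ooxz" → 4 new (o, o, x, z)
  "glrsj" → prefix "glrsj" already present; 0 new (none)
  "glrsjfvyyc" → prefix "glrsjfvyy" already present; 1 new (c)
  "glrspvtb" → prefix "glrs" already present; 4 new (p, v, t, b)
  "czol" → 4 new (c, z, o, l)
  "glrsinesjt" → prefix "glrs" already present; 6 new (i, n, e, s, j, t)
  "glbqmghms" → prefix "gl" already present; 7 new (b, q, m, g, h, m, s)
  "ooxwus" → prefix "oox" already present; 3 new (w, u, s)
  "glrsvbg" → prefix "glrs" already present; 3 new (v, b, g)
Total nodes = 10 + 4 + 0 + 1 + 4 + 4 + 6 + 7 + 3 + 3 = 42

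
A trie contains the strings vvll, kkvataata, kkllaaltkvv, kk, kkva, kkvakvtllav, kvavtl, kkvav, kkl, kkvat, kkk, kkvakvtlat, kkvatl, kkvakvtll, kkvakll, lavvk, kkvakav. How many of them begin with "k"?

15

Traverse to the node for "k", then collect every word in that subtree.
Words under "k": kk, kkk, kkl, kkllaaltkvv, kkva, kkvakav, kkvakll, kkvakvtlat, kkvakvtll, kkvakvtllav, kkvat, kkvataata, kkvatl, kkvav, kvavtl
Count: 15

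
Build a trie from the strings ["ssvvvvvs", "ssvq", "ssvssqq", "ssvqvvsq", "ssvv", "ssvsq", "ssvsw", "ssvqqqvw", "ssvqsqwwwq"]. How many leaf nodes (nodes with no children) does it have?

7

Leaves are exactly the stored words that no other stored word extends.
Those words: "ssvqqqvw", "ssvqsqwwwq", "ssvqvvsq", "ssvsq", "ssvssqq", "ssvsw", "ssvvvvvs"
Leaf count: 7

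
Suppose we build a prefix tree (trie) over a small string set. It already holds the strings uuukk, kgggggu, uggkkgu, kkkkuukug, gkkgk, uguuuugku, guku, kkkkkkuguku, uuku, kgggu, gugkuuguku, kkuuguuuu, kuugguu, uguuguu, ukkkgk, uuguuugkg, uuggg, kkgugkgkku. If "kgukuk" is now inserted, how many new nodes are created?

4

The longest prefix of "kgukuk" already in the trie is "kg" (length 2).
So 6 − 2 = 4 new nodes.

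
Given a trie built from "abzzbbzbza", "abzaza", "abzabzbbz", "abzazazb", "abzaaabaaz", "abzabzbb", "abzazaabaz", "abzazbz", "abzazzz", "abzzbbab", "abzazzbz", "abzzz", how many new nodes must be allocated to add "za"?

Nothing in the trie begins with "z"; the whole of "za" is new.
2 − 0 = 2 new nodes.

2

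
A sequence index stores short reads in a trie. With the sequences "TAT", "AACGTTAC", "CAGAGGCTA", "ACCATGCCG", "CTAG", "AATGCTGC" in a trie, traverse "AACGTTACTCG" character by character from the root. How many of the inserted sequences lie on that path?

1

Check each prefix of "AACGTTACTCG" against the stored set — each match is an end-marker on the path.
Prefixes of the query that are stored words: "AACGTTAC"
Count: 1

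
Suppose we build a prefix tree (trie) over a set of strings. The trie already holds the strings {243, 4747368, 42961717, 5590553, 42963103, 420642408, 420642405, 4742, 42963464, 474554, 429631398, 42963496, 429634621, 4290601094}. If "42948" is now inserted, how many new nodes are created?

The longest prefix of "42948" already in the trie is "429" (length 3).
New nodes needed: |"42948"| − 3 = 5 − 3 = 2.

2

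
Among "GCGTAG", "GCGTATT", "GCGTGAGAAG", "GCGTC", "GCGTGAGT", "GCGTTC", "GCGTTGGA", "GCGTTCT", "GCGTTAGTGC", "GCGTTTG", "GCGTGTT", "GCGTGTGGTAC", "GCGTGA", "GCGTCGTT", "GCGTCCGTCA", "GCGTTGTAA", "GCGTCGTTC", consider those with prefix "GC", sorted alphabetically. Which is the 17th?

GCGTTTG

Words with prefix "GC", in lexicographic order: "GCGTAG", "GCGTATT", "GCGTC", "GCGTCCGTCA", "GCGTCGTT", "GCGTCGTTC", "GCGTGA", "GCGTGAGAAG", "GCGTGAGT", "GCGTGTGGTAC", "GCGTGTT", "GCGTTAGTGC", "GCGTTC", "GCGTTCT", "GCGTTGGA", "GCGTTGTAA", "GCGTTTG"
Position 17: GCGTTTG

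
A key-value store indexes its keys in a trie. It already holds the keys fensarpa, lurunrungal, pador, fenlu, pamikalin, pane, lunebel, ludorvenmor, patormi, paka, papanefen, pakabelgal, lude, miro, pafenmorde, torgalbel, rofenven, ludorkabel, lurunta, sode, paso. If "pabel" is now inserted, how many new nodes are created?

3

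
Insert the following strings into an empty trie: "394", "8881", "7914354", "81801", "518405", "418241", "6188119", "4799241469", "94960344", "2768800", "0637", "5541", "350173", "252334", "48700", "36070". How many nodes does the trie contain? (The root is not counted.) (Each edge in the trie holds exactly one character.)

Trace insertions, counting only characters that open a new branch:
  "394" → 3 new (3, 9, 4)
  "8881" → 4 new (8, 8, 8, 1)
  "7914354" → 7 new (7, 9, 1, 4, 3, 5, 4)
  "81801" → prefix "8" already present; 4 new (1, 8, 0, 1)
  "518405" → 6 new (5, 1, 8, 4, 0, 5)
  "418241" → 6 new (4, 1, 8, 2, 4, 1)
  "6188119" → 7 new (6, 1, 8, 8, 1, 1, 9)
  "4799241469" → prefix "4" already present; 9 new (7, 9, 9, 2, 4, 1, 4, 6, 9)
  "94960344" → 8 new (9, 4, 9, 6, 0, 3, 4, 4)
  "2768800" → 7 new (2, 7, 6, 8, 8, 0, 0)
  "0637" → 4 new (0, 6, 3, 7)
  "5541" → prefix "5" already present; 3 new (5, 4, 1)
  "350173" → prefix "3" already present; 5 new (5, 0, 1, 7, 3)
  "252334" → prefix "2" already present; 5 new (5, 2, 3, 3, 4)
  "48700" → prefix "4" already present; 4 new (8, 7, 0, 0)
  "36070" → prefix "3" already present; 4 new (6, 0, 7, 0)
Total nodes = 3 + 4 + 7 + 4 + 6 + 6 + 7 + 9 + 8 + 7 + 4 + 3 + 5 + 5 + 4 + 4 = 86

86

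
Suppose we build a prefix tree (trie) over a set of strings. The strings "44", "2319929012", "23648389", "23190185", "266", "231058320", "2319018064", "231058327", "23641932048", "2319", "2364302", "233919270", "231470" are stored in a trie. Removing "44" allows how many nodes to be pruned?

Walk "44" from the leaf back toward the root, removing each node that no remaining word uses.
No other word shares any prefix with "44", so all 2 of its nodes go.
Nodes removed: 2

2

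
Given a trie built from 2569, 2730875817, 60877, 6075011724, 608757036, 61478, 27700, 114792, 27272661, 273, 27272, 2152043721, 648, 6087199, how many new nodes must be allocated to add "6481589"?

4

Walking "6481589" from the root, the first 3 characters ("648") follow existing edges; "1" is the first miss.
So 7 − 3 = 4 new nodes.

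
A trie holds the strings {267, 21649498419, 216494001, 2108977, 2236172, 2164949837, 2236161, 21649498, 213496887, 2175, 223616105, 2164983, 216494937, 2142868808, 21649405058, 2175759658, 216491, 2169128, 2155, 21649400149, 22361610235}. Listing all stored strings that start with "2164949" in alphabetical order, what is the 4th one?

21649498419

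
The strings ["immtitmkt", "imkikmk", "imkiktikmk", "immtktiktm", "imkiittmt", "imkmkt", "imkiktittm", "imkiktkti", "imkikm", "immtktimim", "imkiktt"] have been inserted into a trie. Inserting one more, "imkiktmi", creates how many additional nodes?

2

Walking "imkiktmi" from the root, the first 6 characters ("imkikt") follow existing edges; "m" is the first miss.
Each of the 2 remaining characters creates one node.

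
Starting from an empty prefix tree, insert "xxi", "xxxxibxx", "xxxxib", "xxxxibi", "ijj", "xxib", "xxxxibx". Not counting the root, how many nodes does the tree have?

14

Count nodes per top-level branch (shared prefixes stored once):
  'i'-branch (ijj): 3 nodes
  'x'-branch (xxi, xxib, xxxxib, xxxxibi, xxxxibx, xxxxibxx): 11 nodes
Sum: 14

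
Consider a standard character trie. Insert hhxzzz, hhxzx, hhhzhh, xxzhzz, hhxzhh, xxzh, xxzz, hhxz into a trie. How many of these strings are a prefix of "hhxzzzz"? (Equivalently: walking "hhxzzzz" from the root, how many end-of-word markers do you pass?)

Walk "hhxzzzz" from the root; an end-of-word marker is hit whenever a stored word is a prefix of "hhxzzzz".
Prefixes of the query that are stored words: "hhxz", "hhxzzz"
Count: 2

2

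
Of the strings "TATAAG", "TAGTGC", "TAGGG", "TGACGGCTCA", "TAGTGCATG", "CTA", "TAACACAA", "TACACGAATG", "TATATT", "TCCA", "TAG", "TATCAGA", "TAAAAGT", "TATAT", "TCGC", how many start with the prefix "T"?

14

Traverse to the node for "T", then collect every word in that subtree.
Words under "T": TAAAAGT, TAACACAA, TACACGAATG, TAG, TAGGG, TAGTGC, TAGTGCATG, TATAAG, TATAT, TATATT, TATCAGA, TCCA, TCGC, TGACGGCTCA
Count: 14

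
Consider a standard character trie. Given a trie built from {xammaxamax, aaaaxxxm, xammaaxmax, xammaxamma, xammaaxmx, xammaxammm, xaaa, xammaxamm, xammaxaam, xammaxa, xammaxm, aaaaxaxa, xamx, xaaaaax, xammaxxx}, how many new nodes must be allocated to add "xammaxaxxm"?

3

"xammaxa" is already a path in the trie; the remaining "xxm" must be added.
Each of the 3 remaining characters creates one node.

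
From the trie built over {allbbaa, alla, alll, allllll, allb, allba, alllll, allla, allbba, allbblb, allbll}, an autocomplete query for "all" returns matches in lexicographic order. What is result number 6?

allbblb

Words with prefix "all", in lexicographic order: "alla", "allb", "allba", "allbba", "allbbaa", "allbblb", "allbll", "alll", "allla", "alllll", "allllll"
Position 6: allbblb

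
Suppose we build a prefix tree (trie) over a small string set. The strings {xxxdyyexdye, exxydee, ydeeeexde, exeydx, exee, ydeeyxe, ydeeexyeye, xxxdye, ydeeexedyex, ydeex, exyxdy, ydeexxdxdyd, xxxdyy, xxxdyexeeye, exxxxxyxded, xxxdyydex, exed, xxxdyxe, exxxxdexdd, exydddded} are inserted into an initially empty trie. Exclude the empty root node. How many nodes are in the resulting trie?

Insert word by word; a character creates a node only if that edge doesn't already exist:
  "xxxdyyexdye" → 11 new (x, x, x, d, y, y, e, x, d, y, e)
  "exxydee" → 7 new (e, x, x, y, d, e, e)
  "ydeeeexde" → 9 new (y, d, e, e, e, e, x, d, e)
  "exeydx" → prefix "ex" already present; 4 new (e, y, d, x)
  "exee" → prefix "exe" already present; 1 new (e)
  "ydeeyxe" → prefix "ydee" already present; 3 new (y, x, e)
  "ydeeexyeye" → prefix "ydeee" already present; 5 new (x, y, e, y, e)
  "xxxdye" → prefix "xxxdy" already present; 1 new (e)
  "ydeeexedyex" → prefix "ydeeex" already present; 5 new (e, d, y, e, x)
  "ydeex" → prefix "ydee" already present; 1 new (x)
  "exyxdy" → prefix "ex" already present; 4 new (y, x, d, y)
  "ydeexxdxdyd" → prefix "ydeex" already present; 6 new (x, d, x, d, y, d)
  "xxxdyy" → prefix "xxxdyy" already present; 0 new (none)
  "xxxdyexeeye" → prefix "xxxdye" already present; 5 new (x, e, e, y, e)
  "exxxxxyxded" → prefix "exx" already present; 8 new (x, x, x, y, x, d, e, d)
  "xxxdyydex" → prefix "xxxdyy" already present; 3 new (d, e, x)
  "exed" → prefix "exe" already present; 1 new (d)
  "xxxdyxe" → prefix "xxxdy" already present; 2 new (x, e)
  "exxxxdexdd" → prefix "exxxx" already present; 5 new (d, e, x, d, d)
  "exydddded" → prefix "exy" already present; 6 new (d, d, d, d, e, d)
Total nodes = 11 + 7 + 9 + 4 + 1 + 3 + 5 + 1 + 5 + 1 + 4 + 6 + 0 + 5 + 8 + 3 + 1 + 2 + 5 + 6 = 87

87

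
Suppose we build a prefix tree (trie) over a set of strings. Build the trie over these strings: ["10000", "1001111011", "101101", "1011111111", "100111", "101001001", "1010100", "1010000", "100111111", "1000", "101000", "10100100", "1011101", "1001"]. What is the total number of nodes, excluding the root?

Count nodes per top-level branch (shared prefixes stored once):
  '1'-branch (1000, 10000, 1001, 100111, 1001111011, 100111111, 101000, 1010000, 10100100, 101001001, 1010100, 101101, 1011101, 1011111111): 37 nodes
Sum: 37

37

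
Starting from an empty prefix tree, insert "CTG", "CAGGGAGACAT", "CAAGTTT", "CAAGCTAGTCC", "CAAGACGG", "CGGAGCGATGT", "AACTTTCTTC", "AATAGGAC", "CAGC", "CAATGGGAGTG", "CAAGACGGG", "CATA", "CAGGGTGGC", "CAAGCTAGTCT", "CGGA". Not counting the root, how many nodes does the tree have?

72

Count nodes per top-level branch (shared prefixes stored once):
  'A'-branch (AACTTTCTTC, AATAGGAC): 16 nodes
  'C'-branch (CAAGACGG, CAAGACGGG, CAAGCTAGTCC, CAAGCTAGTCT, CAAGTTT, CAATGGGAGTG, CAGC, CAGGGAGACAT, CAGGGTGGC, CATA, CGGA, CGGAGCGATGT, CTG): 56 nodes
Sum: 72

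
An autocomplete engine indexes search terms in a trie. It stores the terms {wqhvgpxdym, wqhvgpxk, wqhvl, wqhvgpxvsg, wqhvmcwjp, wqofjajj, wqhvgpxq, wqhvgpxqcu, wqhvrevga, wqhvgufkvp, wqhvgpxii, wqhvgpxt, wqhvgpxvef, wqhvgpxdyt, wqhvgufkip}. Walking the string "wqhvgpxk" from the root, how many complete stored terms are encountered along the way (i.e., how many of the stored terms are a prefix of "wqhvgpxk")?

Walk "wqhvgpxk" from the root; an end-of-word marker is hit whenever a stored word is a prefix of "wqhvgpxk".
Prefixes of the query that are stored words: "wqhvgpxk"
Count: 1

1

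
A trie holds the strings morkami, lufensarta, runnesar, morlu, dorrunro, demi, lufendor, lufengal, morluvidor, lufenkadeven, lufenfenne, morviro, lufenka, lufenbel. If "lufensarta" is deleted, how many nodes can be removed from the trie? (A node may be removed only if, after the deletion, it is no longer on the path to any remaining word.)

5

Walk "lufensarta" from the leaf back toward the root, removing each node that no remaining word uses.
The suffix "sarta" (5 nodes) is used only by "lufensarta"; the node for "lufen" still has the child "d", so pruning stops there.
Nodes removed: 5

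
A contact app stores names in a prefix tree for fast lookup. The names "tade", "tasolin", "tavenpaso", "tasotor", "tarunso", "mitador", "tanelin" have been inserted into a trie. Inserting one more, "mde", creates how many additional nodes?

Walking "mde" from the root, the first 1 characters ("m") follow existing edges; "d" is the first miss.
So 3 − 1 = 2 new nodes.

2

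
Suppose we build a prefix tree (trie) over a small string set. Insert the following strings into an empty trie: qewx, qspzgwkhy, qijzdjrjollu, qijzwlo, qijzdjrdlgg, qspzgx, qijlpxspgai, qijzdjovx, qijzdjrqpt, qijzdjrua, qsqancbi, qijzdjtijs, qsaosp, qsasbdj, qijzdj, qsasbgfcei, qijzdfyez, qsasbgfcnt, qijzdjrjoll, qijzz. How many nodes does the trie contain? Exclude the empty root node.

77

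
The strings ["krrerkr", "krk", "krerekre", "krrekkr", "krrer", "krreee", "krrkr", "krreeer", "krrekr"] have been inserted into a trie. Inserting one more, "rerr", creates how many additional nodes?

4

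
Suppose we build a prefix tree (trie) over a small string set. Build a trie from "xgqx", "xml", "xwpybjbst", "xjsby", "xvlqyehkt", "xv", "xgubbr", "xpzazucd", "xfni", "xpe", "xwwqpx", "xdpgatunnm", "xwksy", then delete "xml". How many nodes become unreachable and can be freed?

After clearing the end-marker at "xml", prune upward until reaching a node still needed by another word.
The suffix "ml" (2 nodes) is used only by "xml"; the node for "x" still has the child "g", so pruning stops there.
Nodes removed: 2

2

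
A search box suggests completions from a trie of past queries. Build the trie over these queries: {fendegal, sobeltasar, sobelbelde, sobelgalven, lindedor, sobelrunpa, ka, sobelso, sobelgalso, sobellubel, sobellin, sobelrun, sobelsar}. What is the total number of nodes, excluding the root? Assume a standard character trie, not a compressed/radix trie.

57

Count nodes per top-level branch (shared prefixes stored once):
  'f'-branch (fendegal): 8 nodes
  'k'-branch (ka): 2 nodes
  'l'-branch (lindedor): 8 nodes
  's'-branch (sobelbelde, sobelgalso, sobelgalven, sobellin, sobellubel, sobelrun, sobelrunpa, sobelsar, sobelso, sobeltasar): 39 nodes
Sum: 57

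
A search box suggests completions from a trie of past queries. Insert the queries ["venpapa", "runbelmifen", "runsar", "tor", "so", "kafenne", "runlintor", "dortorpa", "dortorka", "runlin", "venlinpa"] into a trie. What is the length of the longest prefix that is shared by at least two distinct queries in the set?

6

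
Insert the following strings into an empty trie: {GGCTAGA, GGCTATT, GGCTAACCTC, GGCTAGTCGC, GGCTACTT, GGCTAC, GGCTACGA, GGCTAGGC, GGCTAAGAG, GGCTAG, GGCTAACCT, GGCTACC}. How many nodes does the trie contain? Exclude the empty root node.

29

Trie structure (* marks end of a word):
(root)
└─ G
   └─ G
      └─ C
         └─ T
            └─ A
               ├─ A
               │  ├─ C
               │  │  └─ C
               │  │     └─ T *
               │  │        └─ C *
               │  └─ G
               │     └─ A
               │        └─ G *
               ├─ C *
               │  ├─ C *
               │  ├─ G
               │  │  └─ A *
               │  └─ T
               │     └─ T *
               ├─ G *
               │  ├─ A *
               │  ├─ G
               │  │  └─ C *
               │  └─ T
               │     └─ C
               │        └─ G
               │           └─ C *
               └─ T
                  └─ T *
Counting every labelled node above: 29.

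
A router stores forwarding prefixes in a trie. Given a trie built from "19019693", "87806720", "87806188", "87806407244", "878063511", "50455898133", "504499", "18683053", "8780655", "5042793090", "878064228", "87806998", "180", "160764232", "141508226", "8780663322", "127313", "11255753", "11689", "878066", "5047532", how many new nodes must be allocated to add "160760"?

1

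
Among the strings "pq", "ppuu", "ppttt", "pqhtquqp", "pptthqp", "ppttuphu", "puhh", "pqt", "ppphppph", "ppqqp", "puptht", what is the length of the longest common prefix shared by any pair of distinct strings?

The deepest shared node is where two words last agree before diverging.
e.g. "pptthqp" and "ppttt" share the prefix "pptt" of length 4; no pair shares a longer one.
Longest shared-prefix length: 4

4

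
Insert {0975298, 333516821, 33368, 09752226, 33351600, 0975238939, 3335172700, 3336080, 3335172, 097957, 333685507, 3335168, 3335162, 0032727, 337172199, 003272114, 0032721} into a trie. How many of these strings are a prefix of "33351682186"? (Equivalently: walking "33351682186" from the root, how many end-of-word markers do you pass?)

2

Traverse "33351682186" character by character; count nodes along the way that are marked as word ends.
Prefixes of the query that are stored words: "3335168", "333516821"
Count: 2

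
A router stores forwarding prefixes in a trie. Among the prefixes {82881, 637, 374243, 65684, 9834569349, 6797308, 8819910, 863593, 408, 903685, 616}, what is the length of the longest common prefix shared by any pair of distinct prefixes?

1

Look for the deepest trie node that still has at least two words in its subtree.
"616" and "637" agree on "6" (1 characters) before diverging; nothing deeper is shared.
Longest shared-prefix length: 1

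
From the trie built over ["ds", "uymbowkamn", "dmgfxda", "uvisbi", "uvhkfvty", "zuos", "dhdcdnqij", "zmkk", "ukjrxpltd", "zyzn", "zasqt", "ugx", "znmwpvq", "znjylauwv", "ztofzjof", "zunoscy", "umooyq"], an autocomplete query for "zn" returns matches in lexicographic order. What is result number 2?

Filter for "zn…" and sort: "znjylauwv", "znmwpvq"
Position 2: znmwpvq

znmwpvq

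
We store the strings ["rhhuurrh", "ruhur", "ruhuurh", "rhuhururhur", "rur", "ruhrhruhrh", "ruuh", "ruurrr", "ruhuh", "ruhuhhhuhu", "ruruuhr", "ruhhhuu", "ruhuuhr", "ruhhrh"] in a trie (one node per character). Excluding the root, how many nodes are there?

55

For each word, the new-node count is its length minus the longest prefix already in the trie:
  "rhhuurrh" → 8 new (r, h, h, u, u, r, r, h)
  "ruhur" → prefix "r" already present; 4 new (u, h, u, r)
  "ruhuurh" → prefix "ruhu" already present; 3 new (u, r, h)
  "rhuhururhur" → prefix "rh" already present; 9 new (u, h, u, r, u, r, h, u, r)
  "rur" → prefix "ru" already present; 1 new (r)
  "ruhrhruhrh" → prefix "ruh" already present; 7 new (r, h, r, u, h, r, h)
  "ruuh" → prefix "ru" already present; 2 new (u, h)
  "ruurrr" → prefix "ruu" already present; 3 new (r, r, r)
  "ruhuh" → prefix "ruhu" already present; 1 new (h)
  "ruhuhhhuhu" → prefix "ruhuh" already present; 5 new (h, h, u, h, u)
  "ruruuhr" → prefix "rur" already present; 4 new (u, u, h, r)
  "ruhhhuu" → prefix "ruh" already present; 4 new (h, h, u, u)
  "ruhuuhr" → prefix "ruhuu" already present; 2 new (h, r)
  "ruhhrh" → prefix "ruhh" already present; 2 new (r, h)
Total nodes = 8 + 4 + 3 + 9 + 1 + 7 + 2 + 3 + 1 + 5 + 4 + 4 + 2 + 2 = 55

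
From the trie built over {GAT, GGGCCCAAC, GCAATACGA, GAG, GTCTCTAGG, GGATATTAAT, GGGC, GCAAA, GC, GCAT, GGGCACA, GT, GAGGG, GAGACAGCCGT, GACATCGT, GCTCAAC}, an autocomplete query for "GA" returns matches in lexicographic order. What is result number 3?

GAGACAGCCGT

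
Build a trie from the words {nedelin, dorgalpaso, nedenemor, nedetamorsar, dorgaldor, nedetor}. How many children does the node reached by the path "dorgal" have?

2

Walk "dorgal" from the root, arriving at one node.
Distinct next characters after "dorgal": d, p.
That node has 2 child edges.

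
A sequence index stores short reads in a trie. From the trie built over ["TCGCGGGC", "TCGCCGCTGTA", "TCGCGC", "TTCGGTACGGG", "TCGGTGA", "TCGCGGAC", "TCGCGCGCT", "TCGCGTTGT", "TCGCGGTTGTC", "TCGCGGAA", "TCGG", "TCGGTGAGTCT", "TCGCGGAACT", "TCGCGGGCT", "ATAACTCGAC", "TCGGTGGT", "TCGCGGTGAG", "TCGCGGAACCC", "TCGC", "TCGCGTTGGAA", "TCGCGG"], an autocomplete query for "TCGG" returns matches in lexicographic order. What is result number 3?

TCGGTGAGTCT

Words with prefix "TCGG", in lexicographic order: "TCGG", "TCGGTGA", "TCGGTGAGTCT", "TCGGTGGT"
Position 3: TCGGTGAGTCT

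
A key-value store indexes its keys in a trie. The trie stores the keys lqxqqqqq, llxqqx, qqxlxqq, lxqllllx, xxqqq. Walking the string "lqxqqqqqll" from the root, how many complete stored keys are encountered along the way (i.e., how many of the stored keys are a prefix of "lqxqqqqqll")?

1

Check each prefix of "lqxqqqqqll" against the stored set — each match is an end-marker on the path.
Prefixes of the query that are stored words: "lqxqqqqq"
Count: 1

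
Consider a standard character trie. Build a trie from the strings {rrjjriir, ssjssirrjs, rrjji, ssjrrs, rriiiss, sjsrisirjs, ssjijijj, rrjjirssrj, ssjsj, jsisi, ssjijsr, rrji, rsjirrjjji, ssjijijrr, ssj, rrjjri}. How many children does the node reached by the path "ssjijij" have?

2

Follow the path "ssjijij" to its node, then look at its outgoing edges.
Distinct next characters after "ssjijij": j, r.
That node has 2 child edges.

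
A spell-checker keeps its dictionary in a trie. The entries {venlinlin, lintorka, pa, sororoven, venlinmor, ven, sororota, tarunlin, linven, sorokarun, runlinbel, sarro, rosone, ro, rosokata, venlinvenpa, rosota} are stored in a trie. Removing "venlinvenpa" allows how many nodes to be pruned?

5

After clearing the end-marker at "venlinvenpa", prune upward until reaching a node still needed by another word.
The suffix "venpa" (5 nodes) is used only by "venlinvenpa"; the node for "venlin" still has the child "l", so pruning stops there.
Nodes removed: 5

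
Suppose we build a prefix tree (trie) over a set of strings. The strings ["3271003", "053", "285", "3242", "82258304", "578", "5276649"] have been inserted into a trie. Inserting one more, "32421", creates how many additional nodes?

The longest prefix of "32421" already in the trie is "3242" (length 4).
New nodes needed: |"32421"| − 4 = 5 − 4 = 1.

1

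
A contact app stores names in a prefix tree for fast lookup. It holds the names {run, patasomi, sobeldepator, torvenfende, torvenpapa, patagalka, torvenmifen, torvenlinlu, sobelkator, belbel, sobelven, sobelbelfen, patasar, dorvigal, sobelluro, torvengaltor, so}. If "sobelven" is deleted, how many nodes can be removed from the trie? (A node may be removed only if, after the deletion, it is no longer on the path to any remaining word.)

3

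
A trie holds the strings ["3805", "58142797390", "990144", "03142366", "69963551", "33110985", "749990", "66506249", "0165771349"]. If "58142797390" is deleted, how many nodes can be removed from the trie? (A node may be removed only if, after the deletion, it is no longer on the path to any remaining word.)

11

A node on "58142797390"'s path can go only if nothing else ends at it or branches off below it.
No other word shares any prefix with "58142797390", so all 11 of its nodes go.
Nodes removed: 11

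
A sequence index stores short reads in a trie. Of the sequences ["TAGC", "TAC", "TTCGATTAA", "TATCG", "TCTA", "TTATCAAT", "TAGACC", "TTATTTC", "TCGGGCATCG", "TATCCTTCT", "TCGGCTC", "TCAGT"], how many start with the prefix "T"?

12

Filter for entries beginning with "T":
Words under "T": TAC, TAGACC, TAGC, TATCCTTCT, TATCG, TCAGT, TCGGCTC, TCGGGCATCG, TCTA, TTATCAAT, TTATTTC, TTCGATTAA
Count: 12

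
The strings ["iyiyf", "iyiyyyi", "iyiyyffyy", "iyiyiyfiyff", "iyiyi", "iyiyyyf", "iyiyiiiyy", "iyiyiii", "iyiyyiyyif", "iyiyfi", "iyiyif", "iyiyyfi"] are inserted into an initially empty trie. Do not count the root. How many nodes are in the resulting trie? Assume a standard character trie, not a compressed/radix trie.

32

Insert word by word; a character creates a node only if that edge doesn't already exist:
  "iyiyf" → 5 new (i, y, i, y, f)
  "iyiyyyi" → prefix "iyiy" already present; 3 new (y, y, i)
  "iyiyyffyy" → prefix "iyiyy" already present; 4 new (f, f, y, y)
  "iyiyiyfiyff" → prefix "iyiy" already present; 7 new (i, y, f, i, y, f, f)
  "iyiyi" → prefix "iyiyi" already present; 0 new (none)
  "iyiyyyf" → prefix "iyiyyy" already present; 1 new (f)
  "iyiyiiiyy" → prefix "iyiyi" already present; 4 new (i, i, y, y)
  "iyiyiii" → prefix "iyiyiii" already present; 0 new (none)
  "iyiyyiyyif" → prefix "iyiyy" already present; 5 new (i, y, y, i, f)
  "iyiyfi" → prefix "iyiyf" already present; 1 new (i)
  "iyiyif" → prefix "iyiyi" already present; 1 new (f)
  "iyiyyfi" → prefix "iyiyyf" already present; 1 new (i)
Total nodes = 5 + 3 + 4 + 7 + 0 + 1 + 4 + 0 + 5 + 1 + 1 + 1 = 32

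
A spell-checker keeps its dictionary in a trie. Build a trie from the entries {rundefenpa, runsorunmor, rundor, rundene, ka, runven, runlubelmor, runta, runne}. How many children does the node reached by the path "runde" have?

2

Follow the path "runde" to its node, then look at its outgoing edges.
Characters that immediately follow "runde" among the stored strings: {f, n}.
That node has 2 child edges.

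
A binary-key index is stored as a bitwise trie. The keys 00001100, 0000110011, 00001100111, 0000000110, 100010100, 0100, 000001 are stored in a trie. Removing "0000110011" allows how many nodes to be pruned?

After clearing the end-marker at "0000110011", prune upward until reaching a node still needed by another word.
Every node on "0000110011" is still needed (e.g. by "00001100111"), so nothing is freed.
Nodes removed: 0

0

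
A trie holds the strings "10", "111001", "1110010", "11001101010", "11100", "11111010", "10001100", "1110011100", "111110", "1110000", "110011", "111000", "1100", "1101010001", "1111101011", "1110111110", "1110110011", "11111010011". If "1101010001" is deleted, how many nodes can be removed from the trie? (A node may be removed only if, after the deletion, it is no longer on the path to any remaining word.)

After clearing the end-marker at "1101010001", prune upward until reaching a node still needed by another word.
The suffix "1010001" (7 nodes) is used only by "1101010001"; the node for "110" still has the child "0", so pruning stops there.
Nodes removed: 7

7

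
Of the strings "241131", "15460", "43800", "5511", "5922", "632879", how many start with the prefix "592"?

Traverse to the node for "592", then collect every word in that subtree.
Matches: "5922"
Count: 1

1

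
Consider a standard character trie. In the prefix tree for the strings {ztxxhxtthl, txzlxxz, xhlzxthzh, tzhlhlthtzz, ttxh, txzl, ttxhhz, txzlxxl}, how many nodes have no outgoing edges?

6

Leaves are exactly the stored words that no other stored word extends.
Those words: "ttxhhz", "txzlxxl", "txzlxxz", "tzhlhlthtzz", "xhlzxthzh", "ztxxhxtthl"
Leaf count: 6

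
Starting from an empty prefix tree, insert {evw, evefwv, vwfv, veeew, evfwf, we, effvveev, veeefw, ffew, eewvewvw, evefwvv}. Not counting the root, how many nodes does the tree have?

41

Count nodes per top-level branch (shared prefixes stored once):
  'e'-branch (eewvewvw, effvveev, evefwv, evefwvv, evfwf, evw): 25 nodes
  'f'-branch (ffew): 4 nodes
  'v'-branch (veeefw, veeew, vwfv): 10 nodes
  'w'-branch (we): 2 nodes
Sum: 41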